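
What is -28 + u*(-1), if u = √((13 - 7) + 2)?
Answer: -28 - 2*√2 ≈ -30.828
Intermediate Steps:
u = 2*√2 (u = √(6 + 2) = √8 = 2*√2 ≈ 2.8284)
-28 + u*(-1) = -28 + (2*√2)*(-1) = -28 - 2*√2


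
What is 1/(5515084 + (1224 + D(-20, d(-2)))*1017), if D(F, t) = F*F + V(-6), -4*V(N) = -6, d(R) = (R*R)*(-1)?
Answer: 2/14336435 ≈ 1.3950e-7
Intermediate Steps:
d(R) = -R² (d(R) = R²*(-1) = -R²)
V(N) = 3/2 (V(N) = -¼*(-6) = 3/2)
D(F, t) = 3/2 + F² (D(F, t) = F*F + 3/2 = F² + 3/2 = 3/2 + F²)
1/(5515084 + (1224 + D(-20, d(-2)))*1017) = 1/(5515084 + (1224 + (3/2 + (-20)²))*1017) = 1/(5515084 + (1224 + (3/2 + 400))*1017) = 1/(5515084 + (1224 + 803/2)*1017) = 1/(5515084 + (3251/2)*1017) = 1/(5515084 + 3306267/2) = 1/(14336435/2) = 2/14336435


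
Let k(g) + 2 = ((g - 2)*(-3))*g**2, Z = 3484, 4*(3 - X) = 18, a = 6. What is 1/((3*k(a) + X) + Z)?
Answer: 2/4361 ≈ 0.00045861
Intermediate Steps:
X = -3/2 (X = 3 - 1/4*18 = 3 - 9/2 = -3/2 ≈ -1.5000)
k(g) = -2 + g**2*(6 - 3*g) (k(g) = -2 + ((g - 2)*(-3))*g**2 = -2 + ((-2 + g)*(-3))*g**2 = -2 + (6 - 3*g)*g**2 = -2 + g**2*(6 - 3*g))
1/((3*k(a) + X) + Z) = 1/((3*(-2 - 3*6**3 + 6*6**2) - 3/2) + 3484) = 1/((3*(-2 - 3*216 + 6*36) - 3/2) + 3484) = 1/((3*(-2 - 648 + 216) - 3/2) + 3484) = 1/((3*(-434) - 3/2) + 3484) = 1/((-1302 - 3/2) + 3484) = 1/(-2607/2 + 3484) = 1/(4361/2) = 2/4361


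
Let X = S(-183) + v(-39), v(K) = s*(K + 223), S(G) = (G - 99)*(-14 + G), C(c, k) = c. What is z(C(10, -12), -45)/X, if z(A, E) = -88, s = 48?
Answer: -44/32193 ≈ -0.0013668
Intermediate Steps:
S(G) = (-99 + G)*(-14 + G)
v(K) = 10704 + 48*K (v(K) = 48*(K + 223) = 48*(223 + K) = 10704 + 48*K)
X = 64386 (X = (1386 + (-183)² - 113*(-183)) + (10704 + 48*(-39)) = (1386 + 33489 + 20679) + (10704 - 1872) = 55554 + 8832 = 64386)
z(C(10, -12), -45)/X = -88/64386 = -88*1/64386 = -44/32193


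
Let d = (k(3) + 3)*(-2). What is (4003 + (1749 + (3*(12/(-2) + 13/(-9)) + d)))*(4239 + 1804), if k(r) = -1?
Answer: 103800611/3 ≈ 3.4600e+7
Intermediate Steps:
d = -4 (d = (-1 + 3)*(-2) = 2*(-2) = -4)
(4003 + (1749 + (3*(12/(-2) + 13/(-9)) + d)))*(4239 + 1804) = (4003 + (1749 + (3*(12/(-2) + 13/(-9)) - 4)))*(4239 + 1804) = (4003 + (1749 + (3*(12*(-½) + 13*(-⅑)) - 4)))*6043 = (4003 + (1749 + (3*(-6 - 13/9) - 4)))*6043 = (4003 + (1749 + (3*(-67/9) - 4)))*6043 = (4003 + (1749 + (-67/3 - 4)))*6043 = (4003 + (1749 - 79/3))*6043 = (4003 + 5168/3)*6043 = (17177/3)*6043 = 103800611/3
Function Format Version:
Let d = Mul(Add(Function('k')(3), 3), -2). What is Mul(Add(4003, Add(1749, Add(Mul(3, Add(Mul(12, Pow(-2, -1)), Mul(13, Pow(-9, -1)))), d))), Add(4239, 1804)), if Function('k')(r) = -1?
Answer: Rational(103800611, 3) ≈ 3.4600e+7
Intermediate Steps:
d = -4 (d = Mul(Add(-1, 3), -2) = Mul(2, -2) = -4)
Mul(Add(4003, Add(1749, Add(Mul(3, Add(Mul(12, Pow(-2, -1)), Mul(13, Pow(-9, -1)))), d))), Add(4239, 1804)) = Mul(Add(4003, Add(1749, Add(Mul(3, Add(Mul(12, Pow(-2, -1)), Mul(13, Pow(-9, -1)))), -4))), Add(4239, 1804)) = Mul(Add(4003, Add(1749, Add(Mul(3, Add(Mul(12, Rational(-1, 2)), Mul(13, Rational(-1, 9)))), -4))), 6043) = Mul(Add(4003, Add(1749, Add(Mul(3, Add(-6, Rational(-13, 9))), -4))), 6043) = Mul(Add(4003, Add(1749, Add(Mul(3, Rational(-67, 9)), -4))), 6043) = Mul(Add(4003, Add(1749, Add(Rational(-67, 3), -4))), 6043) = Mul(Add(4003, Add(1749, Rational(-79, 3))), 6043) = Mul(Add(4003, Rational(5168, 3)), 6043) = Mul(Rational(17177, 3), 6043) = Rational(103800611, 3)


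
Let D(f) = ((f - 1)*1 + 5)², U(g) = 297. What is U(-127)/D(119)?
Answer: 33/1681 ≈ 0.019631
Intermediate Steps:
D(f) = (4 + f)² (D(f) = ((-1 + f)*1 + 5)² = ((-1 + f) + 5)² = (4 + f)²)
U(-127)/D(119) = 297/((4 + 119)²) = 297/(123²) = 297/15129 = 297*(1/15129) = 33/1681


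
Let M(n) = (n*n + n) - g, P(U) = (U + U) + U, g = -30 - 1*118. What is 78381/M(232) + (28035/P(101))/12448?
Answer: 8254240989/5678989216 ≈ 1.4535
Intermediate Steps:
g = -148 (g = -30 - 118 = -148)
P(U) = 3*U (P(U) = 2*U + U = 3*U)
M(n) = 148 + n + n² (M(n) = (n*n + n) - 1*(-148) = (n² + n) + 148 = (n + n²) + 148 = 148 + n + n²)
78381/M(232) + (28035/P(101))/12448 = 78381/(148 + 232 + 232²) + (28035/((3*101)))/12448 = 78381/(148 + 232 + 53824) + (28035/303)*(1/12448) = 78381/54204 + (28035*(1/303))*(1/12448) = 78381*(1/54204) + (9345/101)*(1/12448) = 26127/18068 + 9345/1257248 = 8254240989/5678989216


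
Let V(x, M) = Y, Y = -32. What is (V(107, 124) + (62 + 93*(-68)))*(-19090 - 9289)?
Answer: 178617426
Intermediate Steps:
V(x, M) = -32
(V(107, 124) + (62 + 93*(-68)))*(-19090 - 9289) = (-32 + (62 + 93*(-68)))*(-19090 - 9289) = (-32 + (62 - 6324))*(-28379) = (-32 - 6262)*(-28379) = -6294*(-28379) = 178617426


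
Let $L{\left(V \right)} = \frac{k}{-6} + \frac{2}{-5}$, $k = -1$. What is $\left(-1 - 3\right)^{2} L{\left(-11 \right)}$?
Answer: $- \frac{56}{15} \approx -3.7333$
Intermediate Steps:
$L{\left(V \right)} = - \frac{7}{30}$ ($L{\left(V \right)} = - \frac{1}{-6} + \frac{2}{-5} = \left(-1\right) \left(- \frac{1}{6}\right) + 2 \left(- \frac{1}{5}\right) = \frac{1}{6} - \frac{2}{5} = - \frac{7}{30}$)
$\left(-1 - 3\right)^{2} L{\left(-11 \right)} = \left(-1 - 3\right)^{2} \left(- \frac{7}{30}\right) = \left(-4\right)^{2} \left(- \frac{7}{30}\right) = 16 \left(- \frac{7}{30}\right) = - \frac{56}{15}$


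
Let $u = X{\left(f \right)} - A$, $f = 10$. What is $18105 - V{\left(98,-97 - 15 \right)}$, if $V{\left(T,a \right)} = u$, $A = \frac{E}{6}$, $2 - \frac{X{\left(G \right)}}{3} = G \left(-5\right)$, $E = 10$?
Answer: $\frac{53852}{3} \approx 17951.0$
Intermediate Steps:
$X{\left(G \right)} = 6 + 15 G$ ($X{\left(G \right)} = 6 - 3 G \left(-5\right) = 6 - 3 \left(- 5 G\right) = 6 + 15 G$)
$A = \frac{5}{3}$ ($A = \frac{1}{6} \cdot 10 = \frac{5}{3} \approx 1.6667$)
$u = \frac{463}{3}$ ($u = \left(6 + 15 \cdot 10\right) - \frac{5}{3} = \left(6 + 150\right) - \frac{5}{3} = 156 - \frac{5}{3} = \frac{463}{3} \approx 154.33$)
$V{\left(T,a \right)} = \frac{463}{3}$
$18105 - V{\left(98,-97 - 15 \right)} = 18105 - \frac{463}{3} = \frac{53852}{3}$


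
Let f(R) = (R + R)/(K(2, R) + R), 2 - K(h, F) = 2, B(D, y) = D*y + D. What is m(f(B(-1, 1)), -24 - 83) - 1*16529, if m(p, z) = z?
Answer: -16636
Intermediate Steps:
B(D, y) = D + D*y
K(h, F) = 0 (K(h, F) = 2 - 1*2 = 2 - 2 = 0)
f(R) = 2 (f(R) = (R + R)/(0 + R) = (2*R)/R = 2)
m(f(B(-1, 1)), -24 - 83) - 1*16529 = (-24 - 83) - 1*16529 = -107 - 16529 = -16636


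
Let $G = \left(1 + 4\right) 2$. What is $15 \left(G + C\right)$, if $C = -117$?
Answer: $-1605$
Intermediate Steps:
$G = 10$ ($G = 5 \cdot 2 = 10$)
$15 \left(G + C\right) = 15 \left(10 - 117\right) = 15 \left(-107\right) = -1605$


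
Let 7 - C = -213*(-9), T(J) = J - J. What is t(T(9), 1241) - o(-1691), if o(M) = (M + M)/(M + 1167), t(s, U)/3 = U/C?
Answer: -1051309/125105 ≈ -8.4034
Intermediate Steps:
T(J) = 0
C = -1910 (C = 7 - (-213)*(-9) = 7 - 1*1917 = 7 - 1917 = -1910)
t(s, U) = -3*U/1910 (t(s, U) = 3*(U/(-1910)) = 3*(U*(-1/1910)) = 3*(-U/1910) = -3*U/1910)
o(M) = 2*M/(1167 + M) (o(M) = (2*M)/(1167 + M) = 2*M/(1167 + M))
t(T(9), 1241) - o(-1691) = -3/1910*1241 - 2*(-1691)/(1167 - 1691) = -3723/1910 - 2*(-1691)/(-524) = -3723/1910 - 2*(-1691)*(-1)/524 = -3723/1910 - 1*1691/262 = -3723/1910 - 1691/262 = -1051309/125105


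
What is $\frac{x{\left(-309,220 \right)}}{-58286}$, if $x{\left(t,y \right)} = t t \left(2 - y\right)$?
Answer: $\frac{10407429}{29143} \approx 357.12$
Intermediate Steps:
$x{\left(t,y \right)} = t^{2} \left(2 - y\right)$
$\frac{x{\left(-309,220 \right)}}{-58286} = \frac{\left(-309\right)^{2} \left(2 - 220\right)}{-58286} = 95481 \left(2 - 220\right) \left(- \frac{1}{58286}\right) = 95481 \left(-218\right) \left(- \frac{1}{58286}\right) = \left(-20814858\right) \left(- \frac{1}{58286}\right) = \frac{10407429}{29143}$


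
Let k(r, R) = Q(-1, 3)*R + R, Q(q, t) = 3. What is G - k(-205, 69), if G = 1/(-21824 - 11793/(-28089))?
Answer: -56396243319/204334181 ≈ -276.00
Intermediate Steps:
G = -9363/204334181 (G = 1/(-21824 - 11793*(-1/28089)) = 1/(-21824 + 3931/9363) = 1/(-204334181/9363) = -9363/204334181 ≈ -4.5822e-5)
k(r, R) = 4*R (k(r, R) = 3*R + R = 4*R)
G - k(-205, 69) = -9363/204334181 - 4*69 = -9363/204334181 - 1*276 = -9363/204334181 - 276 = -56396243319/204334181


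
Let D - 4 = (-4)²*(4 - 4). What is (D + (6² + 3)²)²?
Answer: 2325625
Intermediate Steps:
D = 4 (D = 4 + (-4)²*(4 - 4) = 4 + 16*0 = 4 + 0 = 4)
(D + (6² + 3)²)² = (4 + (6² + 3)²)² = (4 + (36 + 3)²)² = (4 + 39²)² = (4 + 1521)² = 1525² = 2325625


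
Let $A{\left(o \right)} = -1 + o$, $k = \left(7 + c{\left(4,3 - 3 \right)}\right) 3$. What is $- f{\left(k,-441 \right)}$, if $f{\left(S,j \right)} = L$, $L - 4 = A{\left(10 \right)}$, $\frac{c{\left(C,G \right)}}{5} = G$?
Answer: $-13$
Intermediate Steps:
$c{\left(C,G \right)} = 5 G$
$k = 21$ ($k = \left(7 + 5 \left(3 - 3\right)\right) 3 = \left(7 + 5 \cdot 0\right) 3 = \left(7 + 0\right) 3 = 7 \cdot 3 = 21$)
$L = 13$ ($L = 4 + \left(-1 + 10\right) = 4 + 9 = 13$)
$f{\left(S,j \right)} = 13$
$- f{\left(k,-441 \right)} = \left(-1\right) 13 = -13$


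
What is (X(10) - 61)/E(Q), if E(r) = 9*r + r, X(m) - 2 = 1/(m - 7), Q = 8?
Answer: -11/15 ≈ -0.73333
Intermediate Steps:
X(m) = 2 + 1/(-7 + m) (X(m) = 2 + 1/(m - 7) = 2 + 1/(-7 + m))
E(r) = 10*r
(X(10) - 61)/E(Q) = ((-13 + 2*10)/(-7 + 10) - 61)/((10*8)) = ((-13 + 20)/3 - 61)/80 = ((⅓)*7 - 61)/80 = (7/3 - 61)/80 = (1/80)*(-176/3) = -11/15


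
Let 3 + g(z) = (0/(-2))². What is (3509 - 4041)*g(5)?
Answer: 1596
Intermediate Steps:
g(z) = -3 (g(z) = -3 + (0/(-2))² = -3 + (0*(-½))² = -3 + 0² = -3 + 0 = -3)
(3509 - 4041)*g(5) = (3509 - 4041)*(-3) = -532*(-3) = 1596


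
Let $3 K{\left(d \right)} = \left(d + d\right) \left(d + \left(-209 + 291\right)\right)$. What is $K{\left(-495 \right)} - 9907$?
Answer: $126383$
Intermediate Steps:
$K{\left(d \right)} = \frac{2 d \left(82 + d\right)}{3}$ ($K{\left(d \right)} = \frac{\left(d + d\right) \left(d + \left(-209 + 291\right)\right)}{3} = \frac{2 d \left(d + 82\right)}{3} = \frac{2 d \left(82 + d\right)}{3}$)
$K{\left(-495 \right)} - 9907 = \frac{2}{3} \left(-495\right) \left(82 - 495\right) - 9907 = \frac{2}{3} \left(-495\right) \left(-413\right) - 9907 = 136290 - 9907 = 126383$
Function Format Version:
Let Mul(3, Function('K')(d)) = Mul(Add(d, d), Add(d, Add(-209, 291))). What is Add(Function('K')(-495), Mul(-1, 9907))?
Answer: 126383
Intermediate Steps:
Function('K')(d) = Mul(Rational(2, 3), d, Add(82, d)) (Function('K')(d) = Mul(Rational(1, 3), Mul(Add(d, d), Add(d, Add(-209, 291)))) = Mul(Rational(1, 3), Mul(Mul(2, d), Add(d, 82))) = Mul(Rational(1, 3), Mul(Mul(2, d), Add(82, d))) = Mul(Rational(1, 3), Mul(2, d, Add(82, d))) = Mul(Rational(2, 3), d, Add(82, d)))
Add(Function('K')(-495), Mul(-1, 9907)) = Add(Mul(Rational(2, 3), -495, Add(82, -495)), Mul(-1, 9907)) = Add(Mul(Rational(2, 3), -495, -413), -9907) = Add(136290, -9907) = 126383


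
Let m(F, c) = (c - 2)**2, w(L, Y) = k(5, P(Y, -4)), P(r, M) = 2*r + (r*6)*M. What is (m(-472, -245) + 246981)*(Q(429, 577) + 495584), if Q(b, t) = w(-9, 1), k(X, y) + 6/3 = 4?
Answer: 152635532140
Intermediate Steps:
P(r, M) = 2*r + 6*M*r (P(r, M) = 2*r + (6*r)*M = 2*r + 6*M*r)
k(X, y) = 2 (k(X, y) = -2 + 4 = 2)
w(L, Y) = 2
m(F, c) = (-2 + c)**2
Q(b, t) = 2
(m(-472, -245) + 246981)*(Q(429, 577) + 495584) = ((-2 - 245)**2 + 246981)*(2 + 495584) = ((-247)**2 + 246981)*495586 = (61009 + 246981)*495586 = 307990*495586 = 152635532140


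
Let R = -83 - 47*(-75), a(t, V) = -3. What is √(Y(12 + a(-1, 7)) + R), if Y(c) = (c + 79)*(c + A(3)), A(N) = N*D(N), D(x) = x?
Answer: √5026 ≈ 70.894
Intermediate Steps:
A(N) = N² (A(N) = N*N = N²)
R = 3442 (R = -83 + 3525 = 3442)
Y(c) = (9 + c)*(79 + c) (Y(c) = (c + 79)*(c + 3²) = (79 + c)*(c + 9) = (79 + c)*(9 + c) = (9 + c)*(79 + c))
√(Y(12 + a(-1, 7)) + R) = √((711 + (12 - 3)² + 88*(12 - 3)) + 3442) = √((711 + 9² + 88*9) + 3442) = √((711 + 81 + 792) + 3442) = √(1584 + 3442) = √5026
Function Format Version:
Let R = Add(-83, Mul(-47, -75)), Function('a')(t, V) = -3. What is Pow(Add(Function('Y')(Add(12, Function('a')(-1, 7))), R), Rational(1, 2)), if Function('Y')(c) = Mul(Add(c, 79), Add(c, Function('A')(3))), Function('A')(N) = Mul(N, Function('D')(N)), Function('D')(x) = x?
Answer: Pow(5026, Rational(1, 2)) ≈ 70.894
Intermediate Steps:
Function('A')(N) = Pow(N, 2) (Function('A')(N) = Mul(N, N) = Pow(N, 2))
R = 3442 (R = Add(-83, 3525) = 3442)
Function('Y')(c) = Mul(Add(9, c), Add(79, c)) (Function('Y')(c) = Mul(Add(c, 79), Add(c, Pow(3, 2))) = Mul(Add(79, c), Add(c, 9)) = Mul(Add(79, c), Add(9, c)) = Mul(Add(9, c), Add(79, c)))
Pow(Add(Function('Y')(Add(12, Function('a')(-1, 7))), R), Rational(1, 2)) = Pow(Add(Add(711, Pow(Add(12, -3), 2), Mul(88, Add(12, -3))), 3442), Rational(1, 2)) = Pow(Add(Add(711, Pow(9, 2), Mul(88, 9)), 3442), Rational(1, 2)) = Pow(Add(Add(711, 81, 792), 3442), Rational(1, 2)) = Pow(Add(1584, 3442), Rational(1, 2)) = Pow(5026, Rational(1, 2))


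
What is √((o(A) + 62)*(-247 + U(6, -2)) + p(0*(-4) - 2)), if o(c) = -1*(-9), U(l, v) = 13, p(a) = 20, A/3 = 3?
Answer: I*√16594 ≈ 128.82*I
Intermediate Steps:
A = 9 (A = 3*3 = 9)
o(c) = 9
√((o(A) + 62)*(-247 + U(6, -2)) + p(0*(-4) - 2)) = √((9 + 62)*(-247 + 13) + 20) = √(71*(-234) + 20) = √(-16614 + 20) = √(-16594) = I*√16594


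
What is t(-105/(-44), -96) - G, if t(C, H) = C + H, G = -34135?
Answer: 1497821/44 ≈ 34041.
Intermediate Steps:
t(-105/(-44), -96) - G = (-105/(-44) - 96) - 1*(-34135) = (-105*(-1/44) - 96) + 34135 = (105/44 - 96) + 34135 = -4119/44 + 34135 = 1497821/44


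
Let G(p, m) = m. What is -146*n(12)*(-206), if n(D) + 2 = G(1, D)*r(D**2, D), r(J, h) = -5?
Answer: -1864712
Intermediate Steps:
n(D) = -2 - 5*D (n(D) = -2 + D*(-5) = -2 - 5*D)
-146*n(12)*(-206) = -146*(-2 - 5*12)*(-206) = -146*(-2 - 60)*(-206) = -146*(-62)*(-206) = 9052*(-206) = -1864712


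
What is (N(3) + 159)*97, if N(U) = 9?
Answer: 16296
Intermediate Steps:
(N(3) + 159)*97 = (9 + 159)*97 = 168*97 = 16296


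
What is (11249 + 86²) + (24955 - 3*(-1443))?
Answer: 47929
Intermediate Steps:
(11249 + 86²) + (24955 - 3*(-1443)) = (11249 + 7396) + (24955 + 4329) = 18645 + 29284 = 47929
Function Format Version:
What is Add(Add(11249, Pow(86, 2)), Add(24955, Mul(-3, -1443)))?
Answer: 47929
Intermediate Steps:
Add(Add(11249, Pow(86, 2)), Add(24955, Mul(-3, -1443))) = Add(Add(11249, 7396), Add(24955, 4329)) = Add(18645, 29284) = 47929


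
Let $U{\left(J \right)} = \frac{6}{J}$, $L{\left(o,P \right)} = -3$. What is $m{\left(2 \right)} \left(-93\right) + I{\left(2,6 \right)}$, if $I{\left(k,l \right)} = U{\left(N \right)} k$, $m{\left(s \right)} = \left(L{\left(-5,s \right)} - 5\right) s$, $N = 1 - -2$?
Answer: $1492$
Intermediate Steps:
$N = 3$ ($N = 1 + 2 = 3$)
$m{\left(s \right)} = - 8 s$ ($m{\left(s \right)} = \left(-3 - 5\right) s = - 8 s$)
$I{\left(k,l \right)} = 2 k$ ($I{\left(k,l \right)} = \frac{6}{3} k = 6 \cdot \frac{1}{3} k = 2 k$)
$m{\left(2 \right)} \left(-93\right) + I{\left(2,6 \right)} = \left(-8\right) 2 \left(-93\right) + 2 \cdot 2 = \left(-16\right) \left(-93\right) + 4 = 1488 + 4 = 1492$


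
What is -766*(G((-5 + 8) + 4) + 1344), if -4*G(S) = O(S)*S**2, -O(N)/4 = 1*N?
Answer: -1292242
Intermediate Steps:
O(N) = -4*N
G(S) = S**3 (G(S) = -(-4*S)*S**2/4 = -(-1)*S**3 = S**3)
-766*(G((-5 + 8) + 4) + 1344) = -766*(((-5 + 8) + 4)**3 + 1344) = -766*((3 + 4)**3 + 1344) = -766*(7**3 + 1344) = -766*(343 + 1344) = -766*1687 = -1292242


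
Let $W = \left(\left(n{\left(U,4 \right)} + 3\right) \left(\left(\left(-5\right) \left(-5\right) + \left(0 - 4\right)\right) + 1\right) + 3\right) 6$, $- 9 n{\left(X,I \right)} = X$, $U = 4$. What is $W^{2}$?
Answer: $\frac{1136356}{9} \approx 1.2626 \cdot 10^{5}$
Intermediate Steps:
$n{\left(X,I \right)} = - \frac{X}{9}$
$W = \frac{1066}{3}$ ($W = \left(\left(\left(- \frac{1}{9}\right) 4 + 3\right) \left(\left(\left(-5\right) \left(-5\right) + \left(0 - 4\right)\right) + 1\right) + 3\right) 6 = \left(\left(- \frac{4}{9} + 3\right) \left(\left(25 - 4\right) + 1\right) + 3\right) 6 = \left(\frac{23 \left(21 + 1\right)}{9} + 3\right) 6 = \left(\frac{23}{9} \cdot 22 + 3\right) 6 = \left(\frac{506}{9} + 3\right) 6 = \frac{533}{9} \cdot 6 = \frac{1066}{3} \approx 355.33$)
$W^{2} = \left(\frac{1066}{3}\right)^{2} = \frac{1136356}{9}$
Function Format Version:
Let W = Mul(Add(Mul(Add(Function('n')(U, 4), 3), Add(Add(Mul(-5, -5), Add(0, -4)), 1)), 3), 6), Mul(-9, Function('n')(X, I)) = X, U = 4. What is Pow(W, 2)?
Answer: Rational(1136356, 9) ≈ 1.2626e+5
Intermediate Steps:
Function('n')(X, I) = Mul(Rational(-1, 9), X)
W = Rational(1066, 3) (W = Mul(Add(Mul(Add(Mul(Rational(-1, 9), 4), 3), Add(Add(Mul(-5, -5), Add(0, -4)), 1)), 3), 6) = Mul(Add(Mul(Add(Rational(-4, 9), 3), Add(Add(25, -4), 1)), 3), 6) = Mul(Add(Mul(Rational(23, 9), Add(21, 1)), 3), 6) = Mul(Add(Mul(Rational(23, 9), 22), 3), 6) = Mul(Add(Rational(506, 9), 3), 6) = Mul(Rational(533, 9), 6) = Rational(1066, 3) ≈ 355.33)
Pow(W, 2) = Pow(Rational(1066, 3), 2) = Rational(1136356, 9)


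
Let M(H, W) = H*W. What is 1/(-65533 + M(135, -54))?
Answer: -1/72823 ≈ -1.3732e-5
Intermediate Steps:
1/(-65533 + M(135, -54)) = 1/(-65533 + 135*(-54)) = 1/(-65533 - 7290) = 1/(-72823) = -1/72823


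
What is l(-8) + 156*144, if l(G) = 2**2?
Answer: 22468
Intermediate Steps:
l(G) = 4
l(-8) + 156*144 = 4 + 156*144 = 4 + 22464 = 22468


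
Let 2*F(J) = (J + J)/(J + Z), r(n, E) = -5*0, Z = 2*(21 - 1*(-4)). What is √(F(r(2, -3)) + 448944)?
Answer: 4*√28059 ≈ 670.03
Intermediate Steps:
Z = 50 (Z = 2*(21 + 4) = 2*25 = 50)
r(n, E) = 0
F(J) = J/(50 + J) (F(J) = ((J + J)/(J + 50))/2 = ((2*J)/(50 + J))/2 = (2*J/(50 + J))/2 = J/(50 + J))
√(F(r(2, -3)) + 448944) = √(0/(50 + 0) + 448944) = √(0/50 + 448944) = √(0*(1/50) + 448944) = √(0 + 448944) = √448944 = 4*√28059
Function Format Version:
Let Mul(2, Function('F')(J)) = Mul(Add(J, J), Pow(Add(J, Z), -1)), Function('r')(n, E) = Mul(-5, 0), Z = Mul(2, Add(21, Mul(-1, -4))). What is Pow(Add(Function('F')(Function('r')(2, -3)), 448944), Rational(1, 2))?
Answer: Mul(4, Pow(28059, Rational(1, 2))) ≈ 670.03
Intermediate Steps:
Z = 50 (Z = Mul(2, Add(21, 4)) = Mul(2, 25) = 50)
Function('r')(n, E) = 0
Function('F')(J) = Mul(J, Pow(Add(50, J), -1)) (Function('F')(J) = Mul(Rational(1, 2), Mul(Add(J, J), Pow(Add(J, 50), -1))) = Mul(Rational(1, 2), Mul(Mul(2, J), Pow(Add(50, J), -1))) = Mul(Rational(1, 2), Mul(2, J, Pow(Add(50, J), -1))) = Mul(J, Pow(Add(50, J), -1)))
Pow(Add(Function('F')(Function('r')(2, -3)), 448944), Rational(1, 2)) = Pow(Add(Mul(0, Pow(Add(50, 0), -1)), 448944), Rational(1, 2)) = Pow(Add(Mul(0, Pow(50, -1)), 448944), Rational(1, 2)) = Pow(Add(Mul(0, Rational(1, 50)), 448944), Rational(1, 2)) = Pow(Add(0, 448944), Rational(1, 2)) = Pow(448944, Rational(1, 2)) = Mul(4, Pow(28059, Rational(1, 2)))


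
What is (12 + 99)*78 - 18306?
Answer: -9648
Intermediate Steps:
(12 + 99)*78 - 18306 = 111*78 - 18306 = 8658 - 18306 = -9648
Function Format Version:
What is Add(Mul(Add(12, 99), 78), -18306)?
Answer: -9648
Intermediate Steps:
Add(Mul(Add(12, 99), 78), -18306) = Add(Mul(111, 78), -18306) = Add(8658, -18306) = -9648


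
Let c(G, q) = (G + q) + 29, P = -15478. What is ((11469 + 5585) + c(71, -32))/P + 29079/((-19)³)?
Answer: -283762280/53081801 ≈ -5.3458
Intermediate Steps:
c(G, q) = 29 + G + q
((11469 + 5585) + c(71, -32))/P + 29079/((-19)³) = ((11469 + 5585) + (29 + 71 - 32))/(-15478) + 29079/((-19)³) = (17054 + 68)*(-1/15478) + 29079/(-6859) = 17122*(-1/15478) + 29079*(-1/6859) = -8561/7739 - 29079/6859 = -283762280/53081801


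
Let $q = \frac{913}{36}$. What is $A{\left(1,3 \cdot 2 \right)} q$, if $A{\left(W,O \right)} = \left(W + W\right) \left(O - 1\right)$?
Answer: $\frac{4565}{18} \approx 253.61$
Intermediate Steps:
$q = \frac{913}{36}$ ($q = 913 \cdot \frac{1}{36} = \frac{913}{36} \approx 25.361$)
$A{\left(W,O \right)} = 2 W \left(-1 + O\right)$
$A{\left(1,3 \cdot 2 \right)} q = 2 \cdot 1 \left(-1 + 3 \cdot 2\right) \frac{913}{36} = 2 \cdot 1 \left(-1 + 6\right) \frac{913}{36} = 2 \cdot 1 \cdot 5 \cdot \frac{913}{36} = 10 \cdot \frac{913}{36} = \frac{4565}{18}$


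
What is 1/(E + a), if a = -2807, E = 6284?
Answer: 1/3477 ≈ 0.00028760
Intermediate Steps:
1/(E + a) = 1/(6284 - 2807) = 1/3477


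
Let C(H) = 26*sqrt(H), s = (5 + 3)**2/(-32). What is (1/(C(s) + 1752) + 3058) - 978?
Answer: 798422779/383857 - 13*I*sqrt(2)/1535428 ≈ 2080.0 - 1.1974e-5*I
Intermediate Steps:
s = -2 (s = 8**2*(-1/32) = 64*(-1/32) = -2)
(1/(C(s) + 1752) + 3058) - 978 = (1/(26*sqrt(-2) + 1752) + 3058) - 978 = (1/(26*(I*sqrt(2)) + 1752) + 3058) - 978 = (1/(26*I*sqrt(2) + 1752) + 3058) - 978 = (1/(1752 + 26*I*sqrt(2)) + 3058) - 978 = (3058 + 1/(1752 + 26*I*sqrt(2))) - 978 = 2080 + 1/(1752 + 26*I*sqrt(2))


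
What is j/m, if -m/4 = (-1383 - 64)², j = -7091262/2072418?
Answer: 1181877/2892831640108 ≈ 4.0855e-7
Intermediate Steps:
j = -1181877/345403 (j = -7091262*1/2072418 = -1181877/345403 ≈ -3.4217)
m = -8375236 (m = -4*(-1383 - 64)² = -4*(-1447)² = -4*2093809 = -8375236)
j/m = -1181877/345403/(-8375236) = -1181877/345403*(-1/8375236) = 1181877/2892831640108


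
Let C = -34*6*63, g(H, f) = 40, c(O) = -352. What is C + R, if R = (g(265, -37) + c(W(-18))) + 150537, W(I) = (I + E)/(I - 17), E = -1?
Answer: 137373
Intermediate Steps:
W(I) = (-1 + I)/(-17 + I) (W(I) = (I - 1)/(I - 17) = (-1 + I)/(-17 + I))
R = 150225 (R = (40 - 352) + 150537 = -312 + 150537 = 150225)
C = -12852 (C = -204*63 = -12852)
C + R = -12852 + 150225 = 137373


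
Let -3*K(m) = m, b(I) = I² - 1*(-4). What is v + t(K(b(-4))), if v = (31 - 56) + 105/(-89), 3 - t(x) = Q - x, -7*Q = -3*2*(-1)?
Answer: -54181/1869 ≈ -28.989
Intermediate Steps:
b(I) = 4 + I² (b(I) = I² + 4 = 4 + I²)
Q = -6/7 (Q = -(-3*2)*(-1)/7 = -(-6)*(-1)/7 = -⅐*6 = -6/7 ≈ -0.85714)
K(m) = -m/3
t(x) = 27/7 + x (t(x) = 3 - (-6/7 - x) = 3 + (6/7 + x) = 27/7 + x)
v = -2330/89 (v = -25 + 105*(-1/89) = -25 - 105/89 = -2330/89 ≈ -26.180)
v + t(K(b(-4))) = -2330/89 + (27/7 - (4 + (-4)²)/3) = -2330/89 + (27/7 - (4 + 16)/3) = -2330/89 + (27/7 - ⅓*20) = -2330/89 + (27/7 - 20/3) = -2330/89 - 59/21 = -54181/1869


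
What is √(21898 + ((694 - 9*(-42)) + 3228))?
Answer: √26198 ≈ 161.86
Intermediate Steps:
√(21898 + ((694 - 9*(-42)) + 3228)) = √(21898 + ((694 + 378) + 3228)) = √(21898 + (1072 + 3228)) = √(21898 + 4300) = √26198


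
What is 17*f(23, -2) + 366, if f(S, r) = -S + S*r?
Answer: -807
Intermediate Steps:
17*f(23, -2) + 366 = 17*(23*(-1 - 2)) + 366 = 17*(23*(-3)) + 366 = 17*(-69) + 366 = -1173 + 366 = -807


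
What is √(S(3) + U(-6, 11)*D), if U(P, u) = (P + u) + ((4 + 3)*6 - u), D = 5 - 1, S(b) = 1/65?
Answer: √608465/65 ≈ 12.001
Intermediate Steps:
S(b) = 1/65
D = 4
U(P, u) = 42 + P (U(P, u) = (P + u) + (7*6 - u) = (P + u) + (42 - u) = 42 + P)
√(S(3) + U(-6, 11)*D) = √(1/65 + (42 - 6)*4) = √(1/65 + 36*4) = √(1/65 + 144) = √(9361/65) = √608465/65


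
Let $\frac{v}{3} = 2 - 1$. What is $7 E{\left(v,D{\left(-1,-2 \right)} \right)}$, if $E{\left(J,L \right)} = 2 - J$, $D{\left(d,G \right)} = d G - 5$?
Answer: $-7$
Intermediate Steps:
$v = 3$ ($v = 3 \left(2 - 1\right) = 3 \cdot 1 = 3$)
$D{\left(d,G \right)} = -5 + G d$ ($D{\left(d,G \right)} = G d - 5 = -5 + G d$)
$7 E{\left(v,D{\left(-1,-2 \right)} \right)} = 7 \left(2 - 3\right) = 7 \left(-1\right) = -7$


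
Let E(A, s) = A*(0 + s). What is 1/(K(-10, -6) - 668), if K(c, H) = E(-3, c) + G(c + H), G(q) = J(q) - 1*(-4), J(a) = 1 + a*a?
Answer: -1/377 ≈ -0.0026525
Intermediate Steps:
J(a) = 1 + a**2
E(A, s) = A*s
G(q) = 5 + q**2 (G(q) = (1 + q**2) - 1*(-4) = (1 + q**2) + 4 = 5 + q**2)
K(c, H) = 5 + (H + c)**2 - 3*c (K(c, H) = -3*c + (5 + (c + H)**2) = -3*c + (5 + (H + c)**2) = 5 + (H + c)**2 - 3*c)
1/(K(-10, -6) - 668) = 1/((5 + (-6 - 10)**2 - 3*(-10)) - 668) = 1/((5 + (-16)**2 + 30) - 668) = 1/((5 + 256 + 30) - 668) = 1/(291 - 668) = 1/(-377) = -1/377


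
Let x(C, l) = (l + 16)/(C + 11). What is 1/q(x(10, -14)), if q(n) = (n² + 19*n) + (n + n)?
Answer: 441/886 ≈ 0.49774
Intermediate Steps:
x(C, l) = (16 + l)/(11 + C)
q(n) = n² + 21*n (q(n) = (n² + 19*n) + 2*n = n² + 21*n)
1/q(x(10, -14)) = 1/(((16 - 14)/(11 + 10))*(21 + (16 - 14)/(11 + 10))) = 1/((2/21)*(21 + 2/21)) = 1/(((1/21)*2)*(21 + (1/21)*2)) = 1/(2*(21 + 2/21)/21) = 1/((2/21)*(443/21)) = 1/(886/441) = 441/886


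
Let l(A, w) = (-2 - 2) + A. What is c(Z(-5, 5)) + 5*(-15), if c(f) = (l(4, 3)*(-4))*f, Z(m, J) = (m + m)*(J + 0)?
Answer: -75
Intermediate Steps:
l(A, w) = -4 + A
Z(m, J) = 2*J*m (Z(m, J) = (2*m)*J = 2*J*m)
c(f) = 0 (c(f) = ((-4 + 4)*(-4))*f = (0*(-4))*f = 0*f = 0)
c(Z(-5, 5)) + 5*(-15) = 0 + 5*(-15) = 0 - 75 = -75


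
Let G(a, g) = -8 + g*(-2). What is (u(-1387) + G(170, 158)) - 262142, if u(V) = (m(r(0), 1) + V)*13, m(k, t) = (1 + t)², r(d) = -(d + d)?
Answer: -280445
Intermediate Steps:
r(d) = -2*d
G(a, g) = -8 - 2*g
u(V) = 52 + 13*V (u(V) = ((1 + 1)² + V)*13 = (2² + V)*13 = (4 + V)*13 = 52 + 13*V)
(u(-1387) + G(170, 158)) - 262142 = ((52 + 13*(-1387)) + (-8 - 2*158)) - 262142 = ((52 - 18031) + (-8 - 316)) - 262142 = (-17979 - 324) - 262142 = -18303 - 262142 = -280445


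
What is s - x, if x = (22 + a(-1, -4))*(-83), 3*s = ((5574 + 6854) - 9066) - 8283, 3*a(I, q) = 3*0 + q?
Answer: 75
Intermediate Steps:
a(I, q) = q/3 (a(I, q) = (3*0 + q)/3 = (0 + q)/3 = q/3)
s = -4921/3 (s = (((5574 + 6854) - 9066) - 8283)/3 = ((12428 - 9066) - 8283)/3 = (3362 - 8283)/3 = (⅓)*(-4921) = -4921/3 ≈ -1640.3)
x = -5146/3 (x = (22 + (⅓)*(-4))*(-83) = (22 - 4/3)*(-83) = (62/3)*(-83) = -5146/3 ≈ -1715.3)
s - x = -4921/3 - 1*(-5146/3) = -4921/3 + 5146/3 = 75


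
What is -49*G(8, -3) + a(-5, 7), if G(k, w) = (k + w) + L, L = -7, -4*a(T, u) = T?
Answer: 397/4 ≈ 99.250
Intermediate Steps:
a(T, u) = -T/4
G(k, w) = -7 + k + w (G(k, w) = (k + w) - 7 = -7 + k + w)
-49*G(8, -3) + a(-5, 7) = -49*(-7 + 8 - 3) - ¼*(-5) = -49*(-2) + 5/4 = 98 + 5/4 = 397/4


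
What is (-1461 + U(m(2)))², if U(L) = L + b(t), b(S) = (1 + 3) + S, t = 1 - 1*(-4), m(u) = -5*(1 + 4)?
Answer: 2181529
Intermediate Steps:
m(u) = -25 (m(u) = -5*5 = -25)
t = 5 (t = 1 + 4 = 5)
b(S) = 4 + S
U(L) = 9 + L (U(L) = L + (4 + 5) = L + 9 = 9 + L)
(-1461 + U(m(2)))² = (-1461 + (9 - 25))² = (-1461 - 16)² = (-1477)² = 2181529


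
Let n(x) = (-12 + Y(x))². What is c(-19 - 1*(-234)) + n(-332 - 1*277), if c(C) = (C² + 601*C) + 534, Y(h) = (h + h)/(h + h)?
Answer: 176095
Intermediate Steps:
Y(h) = 1 (Y(h) = (2*h)/((2*h)) = (2*h)*(1/(2*h)) = 1)
c(C) = 534 + C² + 601*C
n(x) = 121 (n(x) = (-12 + 1)² = (-11)² = 121)
c(-19 - 1*(-234)) + n(-332 - 1*277) = (534 + (-19 - 1*(-234))² + 601*(-19 - 1*(-234))) + 121 = (534 + (-19 + 234)² + 601*(-19 + 234)) + 121 = (534 + 215² + 601*215) + 121 = (534 + 46225 + 129215) + 121 = 175974 + 121 = 176095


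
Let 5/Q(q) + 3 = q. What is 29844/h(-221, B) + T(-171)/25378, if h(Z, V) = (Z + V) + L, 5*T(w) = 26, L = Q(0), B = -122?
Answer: -2840172149/32801065 ≈ -86.588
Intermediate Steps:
Q(q) = 5/(-3 + q)
L = -5/3 (L = 5/(-3 + 0) = 5/(-3) = 5*(-1/3) = -5/3 ≈ -1.6667)
T(w) = 26/5 (T(w) = (1/5)*26 = 26/5)
h(Z, V) = -5/3 + V + Z (h(Z, V) = (Z + V) - 5/3 = (V + Z) - 5/3 = -5/3 + V + Z)
29844/h(-221, B) + T(-171)/25378 = 29844/(-5/3 - 122 - 221) + (26/5)/25378 = 29844/(-1034/3) + (26/5)*(1/25378) = 29844*(-3/1034) + 13/63445 = -44766/517 + 13/63445 = -2840172149/32801065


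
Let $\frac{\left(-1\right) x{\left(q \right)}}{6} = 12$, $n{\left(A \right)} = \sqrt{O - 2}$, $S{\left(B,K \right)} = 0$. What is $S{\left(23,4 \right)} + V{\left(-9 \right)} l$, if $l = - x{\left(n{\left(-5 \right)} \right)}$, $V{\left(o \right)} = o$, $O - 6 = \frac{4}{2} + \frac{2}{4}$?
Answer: $-648$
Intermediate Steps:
$O = \frac{17}{2}$ ($O = 6 + \left(\frac{4}{2} + \frac{2}{4}\right) = 6 + \left(4 \cdot \frac{1}{2} + 2 \cdot \frac{1}{4}\right) = 6 + \left(2 + \frac{1}{2}\right) = 6 + \frac{5}{2} = \frac{17}{2} \approx 8.5$)
$n{\left(A \right)} = \frac{\sqrt{26}}{2}$ ($n{\left(A \right)} = \sqrt{\frac{17}{2} - 2} = \sqrt{\frac{13}{2}} = \frac{\sqrt{26}}{2}$)
$x{\left(q \right)} = -72$ ($x{\left(q \right)} = \left(-6\right) 12 = -72$)
$l = 72$ ($l = \left(-1\right) \left(-72\right) = 72$)
$S{\left(23,4 \right)} + V{\left(-9 \right)} l = 0 - 648 = -648$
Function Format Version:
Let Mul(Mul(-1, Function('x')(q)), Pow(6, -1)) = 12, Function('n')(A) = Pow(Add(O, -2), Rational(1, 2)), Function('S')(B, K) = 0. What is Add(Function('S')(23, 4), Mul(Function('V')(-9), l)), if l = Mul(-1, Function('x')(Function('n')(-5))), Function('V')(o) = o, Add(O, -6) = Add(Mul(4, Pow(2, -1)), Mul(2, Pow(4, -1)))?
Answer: -648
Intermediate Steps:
O = Rational(17, 2) (O = Add(6, Add(Mul(4, Pow(2, -1)), Mul(2, Pow(4, -1)))) = Add(6, Add(Mul(4, Rational(1, 2)), Mul(2, Rational(1, 4)))) = Add(6, Add(2, Rational(1, 2))) = Add(6, Rational(5, 2)) = Rational(17, 2) ≈ 8.5000)
Function('n')(A) = Mul(Rational(1, 2), Pow(26, Rational(1, 2))) (Function('n')(A) = Pow(Add(Rational(17, 2), -2), Rational(1, 2)) = Pow(Rational(13, 2), Rational(1, 2)) = Mul(Rational(1, 2), Pow(26, Rational(1, 2))))
Function('x')(q) = -72 (Function('x')(q) = Mul(-6, 12) = -72)
l = 72 (l = Mul(-1, -72) = 72)
Add(Function('S')(23, 4), Mul(Function('V')(-9), l)) = Add(0, Mul(-9, 72)) = Add(0, -648) = -648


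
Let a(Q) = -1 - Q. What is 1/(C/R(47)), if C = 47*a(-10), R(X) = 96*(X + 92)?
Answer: 4448/141 ≈ 31.546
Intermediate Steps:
R(X) = 8832 + 96*X (R(X) = 96*(92 + X) = 8832 + 96*X)
C = 423 (C = 47*(-1 - 1*(-10)) = 47*(-1 + 10) = 47*9 = 423)
1/(C/R(47)) = 1/(423/(8832 + 96*47)) = 1/(423/(8832 + 4512)) = 1/(423/13344) = 1/(423*(1/13344)) = 1/(141/4448) = 4448/141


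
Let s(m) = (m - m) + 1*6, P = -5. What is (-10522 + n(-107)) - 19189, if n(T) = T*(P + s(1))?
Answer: -29818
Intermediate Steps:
s(m) = 6 (s(m) = 0 + 6 = 6)
n(T) = T (n(T) = T*(-5 + 6) = T*1 = T)
(-10522 + n(-107)) - 19189 = (-10522 - 107) - 19189 = -10629 - 19189 = -29818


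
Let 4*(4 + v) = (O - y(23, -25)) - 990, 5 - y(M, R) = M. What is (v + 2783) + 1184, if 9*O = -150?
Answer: 22295/6 ≈ 3715.8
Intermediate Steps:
O = -50/3 (O = (⅑)*(-150) = -50/3 ≈ -16.667)
y(M, R) = 5 - M
v = -1507/6 (v = -4 + ((-50/3 - (5 - 1*23)) - 990)/4 = -4 + ((-50/3 - (5 - 23)) - 990)/4 = -4 + ((-50/3 - 1*(-18)) - 990)/4 = -4 + ((-50/3 + 18) - 990)/4 = -4 + (4/3 - 990)/4 = -4 + (¼)*(-2966/3) = -4 - 1483/6 = -1507/6 ≈ -251.17)
(v + 2783) + 1184 = (-1507/6 + 2783) + 1184 = 15191/6 + 1184 = 22295/6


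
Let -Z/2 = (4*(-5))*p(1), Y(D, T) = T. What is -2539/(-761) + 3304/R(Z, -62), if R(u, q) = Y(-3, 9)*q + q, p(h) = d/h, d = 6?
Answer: -235041/117955 ≈ -1.9926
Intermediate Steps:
p(h) = 6/h
Z = 240 (Z = -2*4*(-5)*6/1 = -(-40)*6*1 = -(-40)*6 = -2*(-120) = 240)
R(u, q) = 10*q (R(u, q) = 9*q + q = 10*q)
-2539/(-761) + 3304/R(Z, -62) = -2539/(-761) + 3304/((10*(-62))) = -2539*(-1/761) + 3304/(-620) = 2539/761 + 3304*(-1/620) = 2539/761 - 826/155 = -235041/117955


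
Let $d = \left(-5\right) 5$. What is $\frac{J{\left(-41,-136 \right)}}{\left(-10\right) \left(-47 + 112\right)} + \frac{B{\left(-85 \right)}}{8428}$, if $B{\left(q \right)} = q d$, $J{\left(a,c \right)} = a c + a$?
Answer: $- \frac{4526773}{547820} \approx -8.2632$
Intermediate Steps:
$d = -25$
$J{\left(a,c \right)} = a + a c$
$B{\left(q \right)} = - 25 q$ ($B{\left(q \right)} = q \left(-25\right) = - 25 q$)
$\frac{J{\left(-41,-136 \right)}}{\left(-10\right) \left(-47 + 112\right)} + \frac{B{\left(-85 \right)}}{8428} = \frac{\left(-41\right) \left(1 - 136\right)}{\left(-10\right) \left(-47 + 112\right)} + \frac{\left(-25\right) \left(-85\right)}{8428} = \frac{\left(-41\right) \left(-135\right)}{\left(-10\right) 65} + 2125 \cdot \frac{1}{8428} = \frac{5535}{-650} + \frac{2125}{8428} = 5535 \left(- \frac{1}{650}\right) + \frac{2125}{8428} = - \frac{1107}{130} + \frac{2125}{8428} = - \frac{4526773}{547820}$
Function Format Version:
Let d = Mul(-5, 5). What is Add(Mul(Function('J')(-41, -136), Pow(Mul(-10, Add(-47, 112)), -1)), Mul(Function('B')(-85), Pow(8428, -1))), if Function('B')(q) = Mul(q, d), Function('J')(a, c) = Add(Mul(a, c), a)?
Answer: Rational(-4526773, 547820) ≈ -8.2632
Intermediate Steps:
d = -25
Function('J')(a, c) = Add(a, Mul(a, c))
Function('B')(q) = Mul(-25, q) (Function('B')(q) = Mul(q, -25) = Mul(-25, q))
Add(Mul(Function('J')(-41, -136), Pow(Mul(-10, Add(-47, 112)), -1)), Mul(Function('B')(-85), Pow(8428, -1))) = Add(Mul(Mul(-41, Add(1, -136)), Pow(Mul(-10, Add(-47, 112)), -1)), Mul(Mul(-25, -85), Pow(8428, -1))) = Add(Mul(Mul(-41, -135), Pow(Mul(-10, 65), -1)), Mul(2125, Rational(1, 8428))) = Add(Mul(5535, Pow(-650, -1)), Rational(2125, 8428)) = Add(Mul(5535, Rational(-1, 650)), Rational(2125, 8428)) = Add(Rational(-1107, 130), Rational(2125, 8428)) = Rational(-4526773, 547820)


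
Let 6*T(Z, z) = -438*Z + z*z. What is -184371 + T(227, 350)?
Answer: -541576/3 ≈ -1.8053e+5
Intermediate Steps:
T(Z, z) = -73*Z + z²/6 (T(Z, z) = (-438*Z + z*z)/6 = (-438*Z + z²)/6 = (z² - 438*Z)/6 = -73*Z + z²/6)
-184371 + T(227, 350) = -184371 + (-73*227 + (⅙)*350²) = -184371 + (-16571 + (⅙)*122500) = -184371 + (-16571 + 61250/3) = -184371 + 11537/3 = -541576/3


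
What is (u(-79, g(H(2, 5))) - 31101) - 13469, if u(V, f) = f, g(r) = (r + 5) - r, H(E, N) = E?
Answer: -44565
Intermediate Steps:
g(r) = 5 (g(r) = (5 + r) - r = 5)
(u(-79, g(H(2, 5))) - 31101) - 13469 = (5 - 31101) - 13469 = -31096 - 13469 = -44565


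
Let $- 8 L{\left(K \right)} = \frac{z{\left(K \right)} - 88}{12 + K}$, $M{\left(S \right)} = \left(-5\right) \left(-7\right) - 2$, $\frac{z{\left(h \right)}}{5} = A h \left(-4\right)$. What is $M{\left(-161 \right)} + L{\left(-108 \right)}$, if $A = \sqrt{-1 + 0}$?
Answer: $\frac{3157}{96} + \frac{45 i}{16} \approx 32.885 + 2.8125 i$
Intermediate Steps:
$A = i$ ($A = \sqrt{-1} = i \approx 1.0 i$)
$z{\left(h \right)} = - 20 i h$ ($z{\left(h \right)} = 5 i h \left(-4\right) = 5 \left(- 4 i h\right) = - 20 i h$)
$M{\left(S \right)} = 33$ ($M{\left(S \right)} = 35 - 2 = 33$)
$L{\left(K \right)} = - \frac{-88 - 20 i K}{8 \left(12 + K\right)}$ ($L{\left(K \right)} = - \frac{\left(- 20 i K - 88\right) \frac{1}{12 + K}}{8} = - \frac{\left(-88 - 20 i K\right) \frac{1}{12 + K}}{8} = - \frac{\frac{1}{12 + K} \left(-88 - 20 i K\right)}{8} = - \frac{-88 - 20 i K}{8 \left(12 + K\right)}$)
$M{\left(-161 \right)} + L{\left(-108 \right)} = 33 + \frac{22 + 5 i \left(-108\right)}{2 \left(12 - 108\right)} = 33 + \frac{22 - 540 i}{2 \left(-96\right)} = 33 + \frac{1}{2} \left(- \frac{1}{96}\right) \left(22 - 540 i\right) = 33 - \left(\frac{11}{96} - \frac{45 i}{16}\right) = \frac{3157}{96} + \frac{45 i}{16}$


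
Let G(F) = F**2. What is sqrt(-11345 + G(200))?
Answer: sqrt(28655) ≈ 169.28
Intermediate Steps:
sqrt(-11345 + G(200)) = sqrt(-11345 + 200**2) = sqrt(-11345 + 40000) = sqrt(28655)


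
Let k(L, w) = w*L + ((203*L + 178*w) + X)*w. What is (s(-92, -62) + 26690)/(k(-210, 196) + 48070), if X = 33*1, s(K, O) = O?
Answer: -13314/752027 ≈ -0.017704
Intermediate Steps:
X = 33
k(L, w) = L*w + w*(33 + 178*w + 203*L) (k(L, w) = w*L + ((203*L + 178*w) + 33)*w = L*w + ((178*w + 203*L) + 33)*w = L*w + (33 + 178*w + 203*L)*w = L*w + w*(33 + 178*w + 203*L))
(s(-92, -62) + 26690)/(k(-210, 196) + 48070) = (-62 + 26690)/(196*(33 + 178*196 + 204*(-210)) + 48070) = 26628/(196*(33 + 34888 - 42840) + 48070) = 26628/(196*(-7919) + 48070) = 26628/(-1552124 + 48070) = 26628/(-1504054) = 26628*(-1/1504054) = -13314/752027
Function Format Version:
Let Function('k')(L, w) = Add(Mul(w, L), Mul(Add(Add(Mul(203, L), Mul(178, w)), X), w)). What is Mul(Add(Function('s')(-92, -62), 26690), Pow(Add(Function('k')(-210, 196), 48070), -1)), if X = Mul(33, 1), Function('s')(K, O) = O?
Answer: Rational(-13314, 752027) ≈ -0.017704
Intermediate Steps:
X = 33
Function('k')(L, w) = Add(Mul(L, w), Mul(w, Add(33, Mul(178, w), Mul(203, L)))) (Function('k')(L, w) = Add(Mul(w, L), Mul(Add(Add(Mul(203, L), Mul(178, w)), 33), w)) = Add(Mul(L, w), Mul(Add(Add(Mul(178, w), Mul(203, L)), 33), w)) = Add(Mul(L, w), Mul(Add(33, Mul(178, w), Mul(203, L)), w)) = Add(Mul(L, w), Mul(w, Add(33, Mul(178, w), Mul(203, L)))))
Mul(Add(Function('s')(-92, -62), 26690), Pow(Add(Function('k')(-210, 196), 48070), -1)) = Mul(Add(-62, 26690), Pow(Add(Mul(196, Add(33, Mul(178, 196), Mul(204, -210))), 48070), -1)) = Mul(26628, Pow(Add(Mul(196, Add(33, 34888, -42840)), 48070), -1)) = Mul(26628, Pow(Add(Mul(196, -7919), 48070), -1)) = Mul(26628, Pow(Add(-1552124, 48070), -1)) = Mul(26628, Pow(-1504054, -1)) = Mul(26628, Rational(-1, 1504054)) = Rational(-13314, 752027)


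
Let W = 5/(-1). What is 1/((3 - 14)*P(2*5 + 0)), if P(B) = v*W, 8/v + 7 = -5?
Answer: -3/110 ≈ -0.027273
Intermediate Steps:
v = -2/3 (v = 8/(-7 - 5) = 8/(-12) = 8*(-1/12) = -2/3 ≈ -0.66667)
W = -5 (W = 5*(-1) = -5)
P(B) = 10/3 (P(B) = -2/3*(-5) = 10/3)
1/((3 - 14)*P(2*5 + 0)) = 1/((3 - 14)*(10/3)) = 1/(-11*10/3) = 1/(-110/3) = -3/110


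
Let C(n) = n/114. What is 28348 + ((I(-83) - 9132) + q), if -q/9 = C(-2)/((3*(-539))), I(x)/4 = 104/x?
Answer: 16329397309/850003 ≈ 19211.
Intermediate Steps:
C(n) = n/114 (C(n) = n*(1/114) = n/114)
I(x) = 416/x (I(x) = 4*(104/x) = 416/x)
q = -1/10241 (q = -9*(1/114)*(-2)/(3*(-539)) = -(-3)/(19*(-1617)) = -(-3)*(-1)/(19*1617) = -9*1/92169 = -1/10241 ≈ -9.7647e-5)
28348 + ((I(-83) - 9132) + q) = 28348 + ((416/(-83) - 9132) - 1/10241) = 28348 + ((416*(-1/83) - 9132) - 1/10241) = 28348 + ((-416/83 - 9132) - 1/10241) = 28348 + (-758372/83 - 1/10241) = 28348 - 7766487735/850003 = 16329397309/850003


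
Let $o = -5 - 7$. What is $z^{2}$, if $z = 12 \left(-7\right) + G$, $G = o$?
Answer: $9216$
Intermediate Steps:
$o = -12$ ($o = -5 - 7 = -12$)
$G = -12$
$z = -96$ ($z = 12 \left(-7\right) - 12 = -84 - 12 = -96$)
$z^{2} = \left(-96\right)^{2} = 9216$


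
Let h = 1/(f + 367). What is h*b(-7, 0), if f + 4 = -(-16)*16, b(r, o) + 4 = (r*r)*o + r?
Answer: -11/619 ≈ -0.017771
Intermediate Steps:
b(r, o) = -4 + r + o*r² (b(r, o) = -4 + ((r*r)*o + r) = -4 + (r²*o + r) = -4 + (o*r² + r) = -4 + (r + o*r²) = -4 + r + o*r²)
f = 252 (f = -4 - (-16)*16 = -4 - 16*(-16) = -4 + 256 = 252)
h = 1/619 (h = 1/(252 + 367) = 1/619 ≈ 0.0016155)
h*b(-7, 0) = (-4 - 7 + 0*(-7)²)/619 = (-4 - 7 + 0*49)/619 = (-4 - 7 + 0)/619 = (1/619)*(-11) = -11/619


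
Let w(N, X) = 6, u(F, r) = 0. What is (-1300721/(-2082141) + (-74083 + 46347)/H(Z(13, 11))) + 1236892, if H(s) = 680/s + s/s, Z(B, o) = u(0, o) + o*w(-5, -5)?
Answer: 958712789070281/776638593 ≈ 1.2344e+6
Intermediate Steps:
Z(B, o) = 6*o (Z(B, o) = 0 + o*6 = 0 + 6*o = 6*o)
H(s) = 1 + 680/s (H(s) = 680/s + 1 = 1 + 680/s)
(-1300721/(-2082141) + (-74083 + 46347)/H(Z(13, 11))) + 1236892 = (-1300721/(-2082141) + (-74083 + 46347)/(((680 + 6*11)/((6*11))))) + 1236892 = (-1300721*(-1/2082141) - 27736*66/(680 + 66)) + 1236892 = (1300721/2082141 - 27736/((1/66)*746)) + 1236892 = (1300721/2082141 - 27736/373/33) + 1236892 = (1300721/2082141 - 27736*33/373) + 1236892 = (1300721/2082141 - 915288/373) + 1236892 = -1905273502675/776638593 + 1236892 = 958712789070281/776638593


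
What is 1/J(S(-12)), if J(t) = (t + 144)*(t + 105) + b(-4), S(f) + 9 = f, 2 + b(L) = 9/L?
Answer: 4/41311 ≈ 9.6826e-5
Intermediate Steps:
b(L) = -2 + 9/L
S(f) = -9 + f
J(t) = -17/4 + (105 + t)*(144 + t) (J(t) = (t + 144)*(t + 105) + (-2 + 9/(-4)) = (144 + t)*(105 + t) + (-2 + 9*(-1/4)) = (105 + t)*(144 + t) + (-2 - 9/4) = (105 + t)*(144 + t) - 17/4 = -17/4 + (105 + t)*(144 + t))
1/J(S(-12)) = 1/(60463/4 + (-9 - 12)**2 + 249*(-9 - 12)) = 1/(60463/4 + (-21)**2 + 249*(-21)) = 1/(60463/4 + 441 - 5229) = 1/(41311/4) = 4/41311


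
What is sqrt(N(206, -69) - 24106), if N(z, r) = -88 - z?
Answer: 20*I*sqrt(61) ≈ 156.21*I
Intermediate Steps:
sqrt(N(206, -69) - 24106) = sqrt((-88 - 1*206) - 24106) = sqrt((-88 - 206) - 24106) = sqrt(-294 - 24106) = sqrt(-24400) = 20*I*sqrt(61)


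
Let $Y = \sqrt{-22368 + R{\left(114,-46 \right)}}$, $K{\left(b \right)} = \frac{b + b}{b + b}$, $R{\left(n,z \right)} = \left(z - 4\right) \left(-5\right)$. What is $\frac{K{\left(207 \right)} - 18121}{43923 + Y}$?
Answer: $- \frac{795884760}{1929252047} + \frac{18120 i \sqrt{22118}}{1929252047} \approx -0.41254 + 0.0013968 i$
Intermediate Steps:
$R{\left(n,z \right)} = 20 - 5 z$ ($R{\left(n,z \right)} = \left(-4 + z\right) \left(-5\right) = 20 - 5 z$)
$K{\left(b \right)} = 1$ ($K{\left(b \right)} = \frac{2 b}{2 b} = 2 b \frac{1}{2 b} = 1$)
$Y = i \sqrt{22118}$ ($Y = \sqrt{-22368 + \left(20 - -230\right)} = \sqrt{-22368 + \left(20 + 230\right)} = \sqrt{-22368 + 250} = \sqrt{-22118} = i \sqrt{22118} \approx 148.72 i$)
$\frac{K{\left(207 \right)} - 18121}{43923 + Y} = \frac{1 - 18121}{43923 + i \sqrt{22118}} = - \frac{18120}{43923 + i \sqrt{22118}}$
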